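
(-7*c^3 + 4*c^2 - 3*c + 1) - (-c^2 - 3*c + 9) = -7*c^3 + 5*c^2 - 8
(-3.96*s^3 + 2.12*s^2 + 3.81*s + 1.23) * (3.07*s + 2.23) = -12.1572*s^4 - 2.3224*s^3 + 16.4243*s^2 + 12.2724*s + 2.7429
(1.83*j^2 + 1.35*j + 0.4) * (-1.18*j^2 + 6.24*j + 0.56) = -2.1594*j^4 + 9.8262*j^3 + 8.9768*j^2 + 3.252*j + 0.224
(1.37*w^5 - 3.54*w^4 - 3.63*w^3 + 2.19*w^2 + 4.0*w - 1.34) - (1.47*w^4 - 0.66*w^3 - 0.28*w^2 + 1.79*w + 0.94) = 1.37*w^5 - 5.01*w^4 - 2.97*w^3 + 2.47*w^2 + 2.21*w - 2.28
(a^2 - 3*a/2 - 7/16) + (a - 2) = a^2 - a/2 - 39/16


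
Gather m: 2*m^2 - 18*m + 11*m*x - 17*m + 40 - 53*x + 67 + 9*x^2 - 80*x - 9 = 2*m^2 + m*(11*x - 35) + 9*x^2 - 133*x + 98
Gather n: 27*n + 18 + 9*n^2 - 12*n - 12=9*n^2 + 15*n + 6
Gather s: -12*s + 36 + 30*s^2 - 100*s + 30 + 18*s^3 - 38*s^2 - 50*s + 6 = 18*s^3 - 8*s^2 - 162*s + 72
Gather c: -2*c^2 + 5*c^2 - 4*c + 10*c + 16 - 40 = 3*c^2 + 6*c - 24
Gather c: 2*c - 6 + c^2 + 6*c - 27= c^2 + 8*c - 33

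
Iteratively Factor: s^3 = (s)*(s^2) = s^2*(s)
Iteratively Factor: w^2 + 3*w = (w + 3)*(w)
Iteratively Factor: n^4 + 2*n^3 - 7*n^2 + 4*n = (n - 1)*(n^3 + 3*n^2 - 4*n) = (n - 1)*(n + 4)*(n^2 - n) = (n - 1)^2*(n + 4)*(n)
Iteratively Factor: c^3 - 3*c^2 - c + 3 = (c - 1)*(c^2 - 2*c - 3) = (c - 3)*(c - 1)*(c + 1)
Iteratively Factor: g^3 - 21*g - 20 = (g + 4)*(g^2 - 4*g - 5) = (g - 5)*(g + 4)*(g + 1)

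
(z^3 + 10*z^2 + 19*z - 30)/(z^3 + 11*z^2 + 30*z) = (z - 1)/z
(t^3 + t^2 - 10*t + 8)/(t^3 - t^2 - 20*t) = (t^2 - 3*t + 2)/(t*(t - 5))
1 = 1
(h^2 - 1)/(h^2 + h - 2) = (h + 1)/(h + 2)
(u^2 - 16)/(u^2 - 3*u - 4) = (u + 4)/(u + 1)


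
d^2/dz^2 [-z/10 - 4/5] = 0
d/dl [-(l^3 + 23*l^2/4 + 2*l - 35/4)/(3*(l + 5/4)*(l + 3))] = (-16*l^4 - 136*l^3 - 539*l^2 - 970*l - 715)/(3*(16*l^4 + 136*l^3 + 409*l^2 + 510*l + 225))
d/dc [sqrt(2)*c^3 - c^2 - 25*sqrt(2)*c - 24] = 3*sqrt(2)*c^2 - 2*c - 25*sqrt(2)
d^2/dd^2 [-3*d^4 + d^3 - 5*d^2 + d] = -36*d^2 + 6*d - 10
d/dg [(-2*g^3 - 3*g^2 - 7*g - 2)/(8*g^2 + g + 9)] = (-16*g^4 - 4*g^3 - g^2 - 22*g - 61)/(64*g^4 + 16*g^3 + 145*g^2 + 18*g + 81)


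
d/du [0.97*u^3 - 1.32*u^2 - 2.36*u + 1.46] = 2.91*u^2 - 2.64*u - 2.36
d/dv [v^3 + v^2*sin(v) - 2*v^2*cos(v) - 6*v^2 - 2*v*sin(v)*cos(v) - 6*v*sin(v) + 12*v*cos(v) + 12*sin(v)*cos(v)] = 2*v^2*sin(v) + v^2*cos(v) + 3*v^2 - 10*sqrt(2)*v*sin(v + pi/4) - 2*v*cos(2*v) - 12*v - 6*sin(v) - sin(2*v) + 12*cos(v) + 12*cos(2*v)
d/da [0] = 0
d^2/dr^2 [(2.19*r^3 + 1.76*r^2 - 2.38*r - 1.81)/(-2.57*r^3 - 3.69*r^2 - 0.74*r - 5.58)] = (18.2876060000001*r^6 + 119.307624*r^5 + 675.833928*r^4 + 781.14712*r^3 - 77.868318*r^2 - 829.244952*r - 201.809332)/(16.974593*r^9 + 73.116243*r^8 + 119.643009*r^7 + 202.915287*r^6 + 351.950622*r^5 + 297.66771*r^4 + 331.887356*r^3 + 353.846772*r^2 + 69.122808*r + 173.741112)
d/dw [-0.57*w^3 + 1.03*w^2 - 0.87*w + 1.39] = -1.71*w^2 + 2.06*w - 0.87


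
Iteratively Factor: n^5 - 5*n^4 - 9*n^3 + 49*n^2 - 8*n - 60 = (n - 2)*(n^4 - 3*n^3 - 15*n^2 + 19*n + 30) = (n - 2)*(n + 1)*(n^3 - 4*n^2 - 11*n + 30) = (n - 5)*(n - 2)*(n + 1)*(n^2 + n - 6) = (n - 5)*(n - 2)*(n + 1)*(n + 3)*(n - 2)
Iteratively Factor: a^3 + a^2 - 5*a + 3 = (a - 1)*(a^2 + 2*a - 3) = (a - 1)^2*(a + 3)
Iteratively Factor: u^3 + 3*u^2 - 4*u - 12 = (u + 2)*(u^2 + u - 6) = (u - 2)*(u + 2)*(u + 3)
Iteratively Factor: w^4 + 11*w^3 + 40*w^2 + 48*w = (w + 4)*(w^3 + 7*w^2 + 12*w) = (w + 3)*(w + 4)*(w^2 + 4*w) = (w + 3)*(w + 4)^2*(w)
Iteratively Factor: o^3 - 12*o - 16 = (o + 2)*(o^2 - 2*o - 8) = (o - 4)*(o + 2)*(o + 2)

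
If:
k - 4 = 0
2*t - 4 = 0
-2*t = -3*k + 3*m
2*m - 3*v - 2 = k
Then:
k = 4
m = 8/3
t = 2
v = -2/9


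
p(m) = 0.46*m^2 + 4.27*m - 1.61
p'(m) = 0.92*m + 4.27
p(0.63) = 1.26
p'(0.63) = 4.85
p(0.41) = 0.22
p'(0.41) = 4.65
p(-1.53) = -7.07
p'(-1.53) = 2.86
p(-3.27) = -10.65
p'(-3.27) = 1.26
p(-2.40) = -9.21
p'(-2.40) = 2.06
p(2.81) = 14.02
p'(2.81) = 6.86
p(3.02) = 15.48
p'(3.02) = 7.05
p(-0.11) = -2.07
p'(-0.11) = 4.17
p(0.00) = -1.61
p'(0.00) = 4.27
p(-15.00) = 37.84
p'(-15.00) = -9.53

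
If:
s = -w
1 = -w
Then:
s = 1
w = -1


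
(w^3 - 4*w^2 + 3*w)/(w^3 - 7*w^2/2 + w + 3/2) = 2*w/(2*w + 1)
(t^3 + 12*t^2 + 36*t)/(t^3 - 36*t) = (t + 6)/(t - 6)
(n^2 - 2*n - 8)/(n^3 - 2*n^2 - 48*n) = (-n^2 + 2*n + 8)/(n*(-n^2 + 2*n + 48))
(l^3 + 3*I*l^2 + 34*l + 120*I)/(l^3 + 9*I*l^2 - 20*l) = (l - 6*I)/l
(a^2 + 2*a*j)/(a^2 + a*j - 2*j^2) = a/(a - j)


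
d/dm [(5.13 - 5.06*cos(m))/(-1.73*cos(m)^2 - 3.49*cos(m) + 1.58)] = (8.7538*cos(m)^2 - 17.7498*cos(m) - 9.9089)*sin(m)/(2.9929*cos(m)^4 + 12.0754*cos(m)^3 + 6.7133*cos(m)^2 - 11.0284*cos(m) + 2.4964)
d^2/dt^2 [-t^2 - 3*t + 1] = -2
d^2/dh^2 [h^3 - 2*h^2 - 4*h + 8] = 6*h - 4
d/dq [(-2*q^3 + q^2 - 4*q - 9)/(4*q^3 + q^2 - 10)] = 2*(-3*q^4 + 16*q^3 + 86*q^2 - q + 20)/(16*q^6 + 8*q^5 + q^4 - 80*q^3 - 20*q^2 + 100)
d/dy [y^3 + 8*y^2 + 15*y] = 3*y^2 + 16*y + 15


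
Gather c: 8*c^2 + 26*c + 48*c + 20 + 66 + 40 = 8*c^2 + 74*c + 126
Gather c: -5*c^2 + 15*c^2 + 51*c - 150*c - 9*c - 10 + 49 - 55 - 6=10*c^2 - 108*c - 22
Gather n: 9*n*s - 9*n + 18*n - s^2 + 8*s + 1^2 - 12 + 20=n*(9*s + 9) - s^2 + 8*s + 9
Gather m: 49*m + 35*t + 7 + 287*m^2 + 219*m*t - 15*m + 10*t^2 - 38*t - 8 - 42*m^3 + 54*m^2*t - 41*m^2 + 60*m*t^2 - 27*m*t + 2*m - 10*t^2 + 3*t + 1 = -42*m^3 + m^2*(54*t + 246) + m*(60*t^2 + 192*t + 36)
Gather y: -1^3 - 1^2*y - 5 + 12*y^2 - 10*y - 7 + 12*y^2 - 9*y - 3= 24*y^2 - 20*y - 16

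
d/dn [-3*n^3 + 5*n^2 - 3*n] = -9*n^2 + 10*n - 3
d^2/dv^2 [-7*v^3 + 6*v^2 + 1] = 12 - 42*v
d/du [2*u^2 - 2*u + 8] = 4*u - 2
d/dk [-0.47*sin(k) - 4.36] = -0.47*cos(k)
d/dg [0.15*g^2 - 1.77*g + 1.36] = 0.3*g - 1.77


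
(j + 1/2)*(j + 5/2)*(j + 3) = j^3 + 6*j^2 + 41*j/4 + 15/4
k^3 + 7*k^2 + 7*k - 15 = (k - 1)*(k + 3)*(k + 5)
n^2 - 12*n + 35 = (n - 7)*(n - 5)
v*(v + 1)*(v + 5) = v^3 + 6*v^2 + 5*v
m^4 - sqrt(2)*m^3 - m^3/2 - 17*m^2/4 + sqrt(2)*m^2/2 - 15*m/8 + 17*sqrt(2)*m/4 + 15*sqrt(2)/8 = (m - 5/2)*(m + 1/2)*(m + 3/2)*(m - sqrt(2))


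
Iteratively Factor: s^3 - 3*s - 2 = (s + 1)*(s^2 - s - 2) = (s - 2)*(s + 1)*(s + 1)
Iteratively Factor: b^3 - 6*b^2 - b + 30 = (b - 3)*(b^2 - 3*b - 10) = (b - 5)*(b - 3)*(b + 2)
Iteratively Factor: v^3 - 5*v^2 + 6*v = (v)*(v^2 - 5*v + 6) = v*(v - 3)*(v - 2)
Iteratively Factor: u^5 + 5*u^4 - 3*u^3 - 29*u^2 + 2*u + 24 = (u + 3)*(u^4 + 2*u^3 - 9*u^2 - 2*u + 8) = (u - 1)*(u + 3)*(u^3 + 3*u^2 - 6*u - 8) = (u - 1)*(u + 3)*(u + 4)*(u^2 - u - 2) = (u - 1)*(u + 1)*(u + 3)*(u + 4)*(u - 2)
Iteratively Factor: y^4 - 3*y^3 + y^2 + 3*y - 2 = (y - 2)*(y^3 - y^2 - y + 1) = (y - 2)*(y - 1)*(y^2 - 1) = (y - 2)*(y - 1)^2*(y + 1)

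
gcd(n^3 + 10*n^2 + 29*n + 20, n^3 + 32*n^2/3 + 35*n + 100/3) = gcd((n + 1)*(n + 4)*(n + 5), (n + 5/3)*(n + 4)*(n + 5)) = n^2 + 9*n + 20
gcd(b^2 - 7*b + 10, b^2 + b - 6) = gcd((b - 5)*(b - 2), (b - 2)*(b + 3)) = b - 2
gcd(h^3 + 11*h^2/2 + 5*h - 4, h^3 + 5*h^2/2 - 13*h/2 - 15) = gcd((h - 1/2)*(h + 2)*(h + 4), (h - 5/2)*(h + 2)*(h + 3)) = h + 2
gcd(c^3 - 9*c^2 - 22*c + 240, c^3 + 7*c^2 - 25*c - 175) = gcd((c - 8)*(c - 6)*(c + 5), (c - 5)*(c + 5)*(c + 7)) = c + 5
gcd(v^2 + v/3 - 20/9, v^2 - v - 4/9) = v - 4/3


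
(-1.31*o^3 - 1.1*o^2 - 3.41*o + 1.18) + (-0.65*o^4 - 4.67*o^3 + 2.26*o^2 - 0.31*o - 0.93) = -0.65*o^4 - 5.98*o^3 + 1.16*o^2 - 3.72*o + 0.25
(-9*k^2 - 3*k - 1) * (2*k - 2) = -18*k^3 + 12*k^2 + 4*k + 2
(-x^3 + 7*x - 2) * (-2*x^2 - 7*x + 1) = 2*x^5 + 7*x^4 - 15*x^3 - 45*x^2 + 21*x - 2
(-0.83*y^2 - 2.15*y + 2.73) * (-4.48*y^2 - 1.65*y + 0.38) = 3.7184*y^4 + 11.0015*y^3 - 8.9983*y^2 - 5.3215*y + 1.0374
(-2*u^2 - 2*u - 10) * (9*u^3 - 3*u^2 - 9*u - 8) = -18*u^5 - 12*u^4 - 66*u^3 + 64*u^2 + 106*u + 80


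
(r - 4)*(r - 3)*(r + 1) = r^3 - 6*r^2 + 5*r + 12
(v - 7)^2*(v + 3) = v^3 - 11*v^2 + 7*v + 147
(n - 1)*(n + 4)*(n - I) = n^3 + 3*n^2 - I*n^2 - 4*n - 3*I*n + 4*I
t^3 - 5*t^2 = t^2*(t - 5)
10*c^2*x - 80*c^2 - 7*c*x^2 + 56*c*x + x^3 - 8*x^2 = (-5*c + x)*(-2*c + x)*(x - 8)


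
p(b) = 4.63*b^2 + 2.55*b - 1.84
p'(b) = 9.26*b + 2.55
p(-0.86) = -0.61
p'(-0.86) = -5.41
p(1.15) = 7.22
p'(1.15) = 13.20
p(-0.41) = -2.11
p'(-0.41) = -1.25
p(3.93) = 79.69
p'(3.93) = 38.94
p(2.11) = 24.15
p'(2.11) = 22.09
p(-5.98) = 148.48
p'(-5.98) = -52.82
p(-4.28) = 72.06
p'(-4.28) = -37.08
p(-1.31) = 2.77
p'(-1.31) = -9.58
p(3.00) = 47.48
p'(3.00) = 30.33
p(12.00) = 695.48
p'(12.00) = 113.67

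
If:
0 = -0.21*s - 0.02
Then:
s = -0.10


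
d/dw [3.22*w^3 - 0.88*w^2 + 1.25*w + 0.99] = 9.66*w^2 - 1.76*w + 1.25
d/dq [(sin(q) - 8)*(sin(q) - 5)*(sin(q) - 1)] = (3*sin(q)^2 - 28*sin(q) + 53)*cos(q)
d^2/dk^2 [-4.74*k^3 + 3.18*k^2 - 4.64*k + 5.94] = 6.36 - 28.44*k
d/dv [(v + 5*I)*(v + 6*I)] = 2*v + 11*I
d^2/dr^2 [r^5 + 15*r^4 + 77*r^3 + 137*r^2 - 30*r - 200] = 20*r^3 + 180*r^2 + 462*r + 274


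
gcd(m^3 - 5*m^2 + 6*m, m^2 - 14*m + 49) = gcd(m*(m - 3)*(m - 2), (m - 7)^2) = 1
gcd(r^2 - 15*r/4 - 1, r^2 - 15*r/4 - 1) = r^2 - 15*r/4 - 1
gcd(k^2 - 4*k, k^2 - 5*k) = k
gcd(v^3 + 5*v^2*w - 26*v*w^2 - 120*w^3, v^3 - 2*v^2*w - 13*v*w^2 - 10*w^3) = v - 5*w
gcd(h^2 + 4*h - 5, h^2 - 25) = h + 5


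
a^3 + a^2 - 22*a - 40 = (a - 5)*(a + 2)*(a + 4)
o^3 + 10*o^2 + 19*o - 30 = (o - 1)*(o + 5)*(o + 6)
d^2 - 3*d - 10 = (d - 5)*(d + 2)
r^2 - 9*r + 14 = (r - 7)*(r - 2)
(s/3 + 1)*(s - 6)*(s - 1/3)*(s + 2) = s^4/3 - 4*s^3/9 - 71*s^2/9 - 28*s/3 + 4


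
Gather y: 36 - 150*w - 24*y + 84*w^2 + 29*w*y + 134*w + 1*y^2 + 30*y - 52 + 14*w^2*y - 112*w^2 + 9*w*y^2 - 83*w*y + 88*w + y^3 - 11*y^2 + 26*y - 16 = -28*w^2 + 72*w + y^3 + y^2*(9*w - 10) + y*(14*w^2 - 54*w + 32) - 32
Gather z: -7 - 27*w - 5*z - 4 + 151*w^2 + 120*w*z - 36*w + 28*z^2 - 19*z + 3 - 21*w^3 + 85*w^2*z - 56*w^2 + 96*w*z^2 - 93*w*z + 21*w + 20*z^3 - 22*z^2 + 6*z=-21*w^3 + 95*w^2 - 42*w + 20*z^3 + z^2*(96*w + 6) + z*(85*w^2 + 27*w - 18) - 8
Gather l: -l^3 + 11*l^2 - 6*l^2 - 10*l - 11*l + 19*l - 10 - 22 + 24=-l^3 + 5*l^2 - 2*l - 8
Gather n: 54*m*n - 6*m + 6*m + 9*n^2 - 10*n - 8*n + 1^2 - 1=9*n^2 + n*(54*m - 18)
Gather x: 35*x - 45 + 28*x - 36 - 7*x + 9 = 56*x - 72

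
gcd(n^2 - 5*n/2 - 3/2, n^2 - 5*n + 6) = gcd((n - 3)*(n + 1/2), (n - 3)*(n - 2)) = n - 3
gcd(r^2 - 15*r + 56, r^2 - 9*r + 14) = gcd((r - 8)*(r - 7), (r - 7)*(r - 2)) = r - 7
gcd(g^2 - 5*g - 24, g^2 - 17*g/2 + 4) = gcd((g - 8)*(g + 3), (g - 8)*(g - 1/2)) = g - 8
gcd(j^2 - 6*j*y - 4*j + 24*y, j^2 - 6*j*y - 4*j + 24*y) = -j^2 + 6*j*y + 4*j - 24*y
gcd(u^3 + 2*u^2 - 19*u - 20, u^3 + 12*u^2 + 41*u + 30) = u^2 + 6*u + 5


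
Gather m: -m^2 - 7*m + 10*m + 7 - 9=-m^2 + 3*m - 2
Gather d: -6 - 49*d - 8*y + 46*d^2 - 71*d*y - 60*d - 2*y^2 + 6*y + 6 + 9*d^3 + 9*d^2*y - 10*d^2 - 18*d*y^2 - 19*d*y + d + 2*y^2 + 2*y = 9*d^3 + d^2*(9*y + 36) + d*(-18*y^2 - 90*y - 108)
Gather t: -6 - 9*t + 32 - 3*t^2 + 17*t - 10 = -3*t^2 + 8*t + 16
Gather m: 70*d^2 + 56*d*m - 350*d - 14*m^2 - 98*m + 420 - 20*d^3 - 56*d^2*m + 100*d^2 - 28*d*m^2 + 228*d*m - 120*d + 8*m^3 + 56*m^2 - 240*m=-20*d^3 + 170*d^2 - 470*d + 8*m^3 + m^2*(42 - 28*d) + m*(-56*d^2 + 284*d - 338) + 420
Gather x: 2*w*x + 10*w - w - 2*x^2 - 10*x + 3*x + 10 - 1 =9*w - 2*x^2 + x*(2*w - 7) + 9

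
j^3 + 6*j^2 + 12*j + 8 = (j + 2)^3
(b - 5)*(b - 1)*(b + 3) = b^3 - 3*b^2 - 13*b + 15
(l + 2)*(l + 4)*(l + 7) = l^3 + 13*l^2 + 50*l + 56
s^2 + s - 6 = (s - 2)*(s + 3)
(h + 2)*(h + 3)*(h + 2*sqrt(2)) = h^3 + 2*sqrt(2)*h^2 + 5*h^2 + 6*h + 10*sqrt(2)*h + 12*sqrt(2)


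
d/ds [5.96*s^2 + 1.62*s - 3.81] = 11.92*s + 1.62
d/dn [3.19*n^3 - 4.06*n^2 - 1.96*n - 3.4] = 9.57*n^2 - 8.12*n - 1.96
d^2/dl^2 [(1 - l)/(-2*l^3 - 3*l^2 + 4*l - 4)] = 2*(4*(l - 1)*(3*l^2 + 3*l - 2)^2 + (-6*l^2 - 6*l - 3*(l - 1)*(2*l + 1) + 4)*(2*l^3 + 3*l^2 - 4*l + 4))/(2*l^3 + 3*l^2 - 4*l + 4)^3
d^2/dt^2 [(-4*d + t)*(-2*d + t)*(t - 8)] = -12*d + 6*t - 16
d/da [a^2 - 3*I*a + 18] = 2*a - 3*I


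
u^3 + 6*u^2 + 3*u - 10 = (u - 1)*(u + 2)*(u + 5)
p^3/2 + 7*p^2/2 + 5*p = p*(p/2 + 1)*(p + 5)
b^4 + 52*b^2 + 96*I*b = b*(b - 8*I)*(b + 2*I)*(b + 6*I)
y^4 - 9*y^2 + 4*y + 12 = (y - 2)^2*(y + 1)*(y + 3)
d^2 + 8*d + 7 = (d + 1)*(d + 7)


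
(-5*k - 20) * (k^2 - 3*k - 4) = -5*k^3 - 5*k^2 + 80*k + 80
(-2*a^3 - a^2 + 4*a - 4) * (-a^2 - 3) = 2*a^5 + a^4 + 2*a^3 + 7*a^2 - 12*a + 12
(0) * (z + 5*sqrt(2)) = 0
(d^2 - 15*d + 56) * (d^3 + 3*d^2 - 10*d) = d^5 - 12*d^4 + d^3 + 318*d^2 - 560*d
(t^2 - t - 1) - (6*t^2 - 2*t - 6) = -5*t^2 + t + 5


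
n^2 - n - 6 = (n - 3)*(n + 2)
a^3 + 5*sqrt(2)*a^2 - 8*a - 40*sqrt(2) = (a - 2*sqrt(2))*(a + 2*sqrt(2))*(a + 5*sqrt(2))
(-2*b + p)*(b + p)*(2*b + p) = -4*b^3 - 4*b^2*p + b*p^2 + p^3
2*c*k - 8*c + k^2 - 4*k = (2*c + k)*(k - 4)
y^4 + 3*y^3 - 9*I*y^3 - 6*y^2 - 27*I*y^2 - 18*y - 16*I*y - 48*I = (y + 3)*(y - 8*I)*(y - 2*I)*(y + I)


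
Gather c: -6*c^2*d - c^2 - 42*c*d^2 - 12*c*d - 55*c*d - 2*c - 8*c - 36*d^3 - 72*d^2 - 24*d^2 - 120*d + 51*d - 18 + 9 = c^2*(-6*d - 1) + c*(-42*d^2 - 67*d - 10) - 36*d^3 - 96*d^2 - 69*d - 9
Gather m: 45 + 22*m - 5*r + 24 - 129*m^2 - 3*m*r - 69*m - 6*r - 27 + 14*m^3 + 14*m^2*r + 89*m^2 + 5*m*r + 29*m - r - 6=14*m^3 + m^2*(14*r - 40) + m*(2*r - 18) - 12*r + 36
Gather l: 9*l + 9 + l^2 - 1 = l^2 + 9*l + 8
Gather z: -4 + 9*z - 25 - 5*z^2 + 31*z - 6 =-5*z^2 + 40*z - 35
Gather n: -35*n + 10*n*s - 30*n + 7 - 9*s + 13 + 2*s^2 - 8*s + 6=n*(10*s - 65) + 2*s^2 - 17*s + 26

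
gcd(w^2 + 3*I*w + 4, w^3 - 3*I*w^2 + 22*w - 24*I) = w^2 + 3*I*w + 4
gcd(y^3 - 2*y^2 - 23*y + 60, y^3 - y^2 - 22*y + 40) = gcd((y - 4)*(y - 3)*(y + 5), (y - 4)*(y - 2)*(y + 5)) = y^2 + y - 20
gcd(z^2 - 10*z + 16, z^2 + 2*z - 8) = z - 2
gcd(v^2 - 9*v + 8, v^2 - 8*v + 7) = v - 1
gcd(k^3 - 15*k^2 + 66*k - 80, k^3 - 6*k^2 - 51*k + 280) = k^2 - 13*k + 40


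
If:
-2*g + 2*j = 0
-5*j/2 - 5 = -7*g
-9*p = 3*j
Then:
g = 10/9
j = 10/9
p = -10/27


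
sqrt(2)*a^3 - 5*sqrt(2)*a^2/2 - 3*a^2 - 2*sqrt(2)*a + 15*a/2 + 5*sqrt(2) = (a - 5/2)*(a - 2*sqrt(2))*(sqrt(2)*a + 1)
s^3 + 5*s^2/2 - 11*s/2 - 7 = (s - 2)*(s + 1)*(s + 7/2)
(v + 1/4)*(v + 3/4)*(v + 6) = v^3 + 7*v^2 + 99*v/16 + 9/8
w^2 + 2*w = w*(w + 2)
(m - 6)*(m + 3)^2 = m^3 - 27*m - 54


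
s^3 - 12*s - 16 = (s - 4)*(s + 2)^2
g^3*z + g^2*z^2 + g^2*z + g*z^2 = g*(g + z)*(g*z + z)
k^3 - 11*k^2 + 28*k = k*(k - 7)*(k - 4)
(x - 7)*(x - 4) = x^2 - 11*x + 28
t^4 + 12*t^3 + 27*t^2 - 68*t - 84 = (t - 2)*(t + 1)*(t + 6)*(t + 7)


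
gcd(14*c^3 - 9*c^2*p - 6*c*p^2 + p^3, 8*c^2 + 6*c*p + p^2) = 2*c + p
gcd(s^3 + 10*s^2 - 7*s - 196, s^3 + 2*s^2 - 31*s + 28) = s^2 + 3*s - 28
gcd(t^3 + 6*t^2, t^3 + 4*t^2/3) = t^2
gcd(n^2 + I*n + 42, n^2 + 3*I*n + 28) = n + 7*I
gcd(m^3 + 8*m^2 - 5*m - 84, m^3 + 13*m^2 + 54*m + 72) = m + 4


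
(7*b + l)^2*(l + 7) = 49*b^2*l + 343*b^2 + 14*b*l^2 + 98*b*l + l^3 + 7*l^2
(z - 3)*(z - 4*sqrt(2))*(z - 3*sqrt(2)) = z^3 - 7*sqrt(2)*z^2 - 3*z^2 + 24*z + 21*sqrt(2)*z - 72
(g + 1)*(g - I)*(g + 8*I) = g^3 + g^2 + 7*I*g^2 + 8*g + 7*I*g + 8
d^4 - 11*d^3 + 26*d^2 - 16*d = d*(d - 8)*(d - 2)*(d - 1)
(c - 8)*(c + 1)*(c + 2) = c^3 - 5*c^2 - 22*c - 16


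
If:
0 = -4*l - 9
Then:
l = -9/4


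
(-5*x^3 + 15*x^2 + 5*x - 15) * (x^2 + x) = -5*x^5 + 10*x^4 + 20*x^3 - 10*x^2 - 15*x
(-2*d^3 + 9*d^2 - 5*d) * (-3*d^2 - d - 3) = 6*d^5 - 25*d^4 + 12*d^3 - 22*d^2 + 15*d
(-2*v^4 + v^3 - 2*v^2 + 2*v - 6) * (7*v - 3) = -14*v^5 + 13*v^4 - 17*v^3 + 20*v^2 - 48*v + 18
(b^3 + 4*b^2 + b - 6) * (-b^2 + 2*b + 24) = -b^5 - 2*b^4 + 31*b^3 + 104*b^2 + 12*b - 144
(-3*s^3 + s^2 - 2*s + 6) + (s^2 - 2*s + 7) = -3*s^3 + 2*s^2 - 4*s + 13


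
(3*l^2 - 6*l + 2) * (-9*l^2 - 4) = -27*l^4 + 54*l^3 - 30*l^2 + 24*l - 8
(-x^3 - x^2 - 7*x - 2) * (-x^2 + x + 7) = x^5 - x^3 - 12*x^2 - 51*x - 14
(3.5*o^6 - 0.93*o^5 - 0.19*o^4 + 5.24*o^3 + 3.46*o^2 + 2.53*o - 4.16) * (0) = 0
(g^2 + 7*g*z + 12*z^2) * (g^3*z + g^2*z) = g^5*z + 7*g^4*z^2 + g^4*z + 12*g^3*z^3 + 7*g^3*z^2 + 12*g^2*z^3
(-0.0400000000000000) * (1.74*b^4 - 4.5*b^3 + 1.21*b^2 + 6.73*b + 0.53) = -0.0696*b^4 + 0.18*b^3 - 0.0484*b^2 - 0.2692*b - 0.0212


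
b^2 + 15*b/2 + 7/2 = (b + 1/2)*(b + 7)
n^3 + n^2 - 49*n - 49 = (n - 7)*(n + 1)*(n + 7)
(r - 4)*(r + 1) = r^2 - 3*r - 4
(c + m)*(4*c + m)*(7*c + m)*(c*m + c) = 28*c^4*m + 28*c^4 + 39*c^3*m^2 + 39*c^3*m + 12*c^2*m^3 + 12*c^2*m^2 + c*m^4 + c*m^3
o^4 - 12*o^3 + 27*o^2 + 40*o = o*(o - 8)*(o - 5)*(o + 1)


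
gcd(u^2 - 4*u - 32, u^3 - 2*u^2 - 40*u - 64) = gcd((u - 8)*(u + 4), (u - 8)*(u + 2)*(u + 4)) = u^2 - 4*u - 32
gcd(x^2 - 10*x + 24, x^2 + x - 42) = x - 6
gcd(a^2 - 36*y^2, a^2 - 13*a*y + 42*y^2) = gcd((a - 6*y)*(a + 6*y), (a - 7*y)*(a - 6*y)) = -a + 6*y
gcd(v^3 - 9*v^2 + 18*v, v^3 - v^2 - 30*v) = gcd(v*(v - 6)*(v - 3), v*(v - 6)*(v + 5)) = v^2 - 6*v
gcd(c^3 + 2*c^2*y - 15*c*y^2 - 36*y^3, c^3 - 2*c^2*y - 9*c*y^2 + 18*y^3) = c + 3*y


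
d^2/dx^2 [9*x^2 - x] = 18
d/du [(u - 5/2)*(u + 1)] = 2*u - 3/2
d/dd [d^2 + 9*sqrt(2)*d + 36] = 2*d + 9*sqrt(2)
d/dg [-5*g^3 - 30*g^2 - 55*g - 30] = -15*g^2 - 60*g - 55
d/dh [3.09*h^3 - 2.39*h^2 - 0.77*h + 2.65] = 9.27*h^2 - 4.78*h - 0.77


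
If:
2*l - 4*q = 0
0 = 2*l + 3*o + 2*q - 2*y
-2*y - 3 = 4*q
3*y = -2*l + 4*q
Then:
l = -3/2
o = 3/2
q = -3/4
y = 0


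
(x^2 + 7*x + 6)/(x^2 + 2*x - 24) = (x + 1)/(x - 4)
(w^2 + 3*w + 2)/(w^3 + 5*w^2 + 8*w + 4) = 1/(w + 2)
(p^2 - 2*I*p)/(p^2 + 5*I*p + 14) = p/(p + 7*I)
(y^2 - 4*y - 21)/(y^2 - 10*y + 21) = (y + 3)/(y - 3)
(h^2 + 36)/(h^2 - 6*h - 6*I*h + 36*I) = (h + 6*I)/(h - 6)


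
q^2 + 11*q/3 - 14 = (q - 7/3)*(q + 6)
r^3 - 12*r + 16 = (r - 2)^2*(r + 4)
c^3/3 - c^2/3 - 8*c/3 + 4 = (c/3 + 1)*(c - 2)^2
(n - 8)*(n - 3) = n^2 - 11*n + 24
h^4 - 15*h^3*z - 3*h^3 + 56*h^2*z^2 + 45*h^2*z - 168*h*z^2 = h*(h - 3)*(h - 8*z)*(h - 7*z)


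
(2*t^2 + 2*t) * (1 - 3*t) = -6*t^3 - 4*t^2 + 2*t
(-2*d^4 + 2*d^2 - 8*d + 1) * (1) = -2*d^4 + 2*d^2 - 8*d + 1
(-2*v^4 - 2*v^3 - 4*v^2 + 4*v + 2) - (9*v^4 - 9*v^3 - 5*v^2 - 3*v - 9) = -11*v^4 + 7*v^3 + v^2 + 7*v + 11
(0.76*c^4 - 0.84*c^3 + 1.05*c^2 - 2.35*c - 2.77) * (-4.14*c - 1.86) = -3.1464*c^5 + 2.064*c^4 - 2.7846*c^3 + 7.776*c^2 + 15.8388*c + 5.1522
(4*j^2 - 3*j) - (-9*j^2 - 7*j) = 13*j^2 + 4*j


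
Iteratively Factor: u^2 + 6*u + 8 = (u + 4)*(u + 2)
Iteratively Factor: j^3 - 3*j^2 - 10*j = (j - 5)*(j^2 + 2*j) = (j - 5)*(j + 2)*(j)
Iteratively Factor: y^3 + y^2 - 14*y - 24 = (y + 2)*(y^2 - y - 12) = (y + 2)*(y + 3)*(y - 4)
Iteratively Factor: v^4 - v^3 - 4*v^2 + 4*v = (v)*(v^3 - v^2 - 4*v + 4) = v*(v - 1)*(v^2 - 4) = v*(v - 1)*(v + 2)*(v - 2)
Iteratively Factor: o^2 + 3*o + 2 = (o + 2)*(o + 1)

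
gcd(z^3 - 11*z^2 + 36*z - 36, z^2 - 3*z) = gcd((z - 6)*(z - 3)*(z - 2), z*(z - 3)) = z - 3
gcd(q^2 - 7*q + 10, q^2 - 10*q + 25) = q - 5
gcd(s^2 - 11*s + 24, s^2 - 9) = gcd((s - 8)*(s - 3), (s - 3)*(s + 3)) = s - 3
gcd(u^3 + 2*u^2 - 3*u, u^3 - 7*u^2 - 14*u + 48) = u + 3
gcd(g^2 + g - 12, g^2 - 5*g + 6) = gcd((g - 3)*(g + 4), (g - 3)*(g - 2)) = g - 3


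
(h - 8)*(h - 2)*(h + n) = h^3 + h^2*n - 10*h^2 - 10*h*n + 16*h + 16*n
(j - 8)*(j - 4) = j^2 - 12*j + 32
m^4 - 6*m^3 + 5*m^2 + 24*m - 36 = (m - 3)^2*(m - 2)*(m + 2)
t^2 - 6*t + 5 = (t - 5)*(t - 1)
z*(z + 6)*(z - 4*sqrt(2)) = z^3 - 4*sqrt(2)*z^2 + 6*z^2 - 24*sqrt(2)*z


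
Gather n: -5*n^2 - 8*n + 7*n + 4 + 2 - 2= -5*n^2 - n + 4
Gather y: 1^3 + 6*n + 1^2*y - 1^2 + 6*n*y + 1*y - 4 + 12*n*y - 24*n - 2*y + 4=18*n*y - 18*n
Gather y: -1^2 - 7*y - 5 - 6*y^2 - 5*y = -6*y^2 - 12*y - 6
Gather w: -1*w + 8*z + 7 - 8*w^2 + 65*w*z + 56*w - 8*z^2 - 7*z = -8*w^2 + w*(65*z + 55) - 8*z^2 + z + 7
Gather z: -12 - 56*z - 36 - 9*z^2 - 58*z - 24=-9*z^2 - 114*z - 72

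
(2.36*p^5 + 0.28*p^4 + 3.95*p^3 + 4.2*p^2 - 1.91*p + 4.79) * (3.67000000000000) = 8.6612*p^5 + 1.0276*p^4 + 14.4965*p^3 + 15.414*p^2 - 7.0097*p + 17.5793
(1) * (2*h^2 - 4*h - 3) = 2*h^2 - 4*h - 3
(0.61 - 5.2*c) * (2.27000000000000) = 1.3847 - 11.804*c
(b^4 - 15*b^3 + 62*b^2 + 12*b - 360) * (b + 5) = b^5 - 10*b^4 - 13*b^3 + 322*b^2 - 300*b - 1800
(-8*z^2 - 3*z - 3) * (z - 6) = -8*z^3 + 45*z^2 + 15*z + 18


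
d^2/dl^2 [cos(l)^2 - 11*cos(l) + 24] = 11*cos(l) - 2*cos(2*l)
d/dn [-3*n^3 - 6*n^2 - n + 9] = -9*n^2 - 12*n - 1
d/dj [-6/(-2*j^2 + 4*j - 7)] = 24*(1 - j)/(2*j^2 - 4*j + 7)^2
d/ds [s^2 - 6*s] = 2*s - 6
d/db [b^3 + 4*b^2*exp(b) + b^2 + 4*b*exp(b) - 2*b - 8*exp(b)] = 4*b^2*exp(b) + 3*b^2 + 12*b*exp(b) + 2*b - 4*exp(b) - 2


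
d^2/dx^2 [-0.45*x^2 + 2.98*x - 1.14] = -0.900000000000000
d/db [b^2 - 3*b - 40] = 2*b - 3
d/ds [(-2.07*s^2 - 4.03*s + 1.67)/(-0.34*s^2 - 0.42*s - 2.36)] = (-0.5008*s^2 + 10.906*s + 10.2122)/(0.1156*s^4 + 0.2856*s^3 + 1.7812*s^2 + 1.9824*s + 5.5696)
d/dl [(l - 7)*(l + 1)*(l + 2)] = 3*l^2 - 8*l - 19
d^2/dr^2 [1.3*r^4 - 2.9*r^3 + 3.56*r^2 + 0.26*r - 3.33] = 15.6*r^2 - 17.4*r + 7.12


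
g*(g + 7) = g^2 + 7*g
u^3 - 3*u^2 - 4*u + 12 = (u - 3)*(u - 2)*(u + 2)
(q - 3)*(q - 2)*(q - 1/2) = q^3 - 11*q^2/2 + 17*q/2 - 3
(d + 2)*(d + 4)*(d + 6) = d^3 + 12*d^2 + 44*d + 48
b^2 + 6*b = b*(b + 6)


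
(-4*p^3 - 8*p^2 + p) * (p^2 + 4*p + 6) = -4*p^5 - 24*p^4 - 55*p^3 - 44*p^2 + 6*p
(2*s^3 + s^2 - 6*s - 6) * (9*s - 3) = 18*s^4 + 3*s^3 - 57*s^2 - 36*s + 18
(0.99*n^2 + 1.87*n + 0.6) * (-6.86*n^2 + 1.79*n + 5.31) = -6.7914*n^4 - 11.0561*n^3 + 4.4882*n^2 + 11.0037*n + 3.186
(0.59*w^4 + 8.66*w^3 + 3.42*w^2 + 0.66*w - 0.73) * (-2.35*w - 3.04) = -1.3865*w^5 - 22.1446*w^4 - 34.3634*w^3 - 11.9478*w^2 - 0.2909*w + 2.2192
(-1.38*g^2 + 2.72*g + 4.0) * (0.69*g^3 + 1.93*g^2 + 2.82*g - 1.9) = -0.9522*g^5 - 0.7866*g^4 + 4.118*g^3 + 18.0124*g^2 + 6.112*g - 7.6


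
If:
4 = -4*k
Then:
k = -1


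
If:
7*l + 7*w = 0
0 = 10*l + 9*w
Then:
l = 0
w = 0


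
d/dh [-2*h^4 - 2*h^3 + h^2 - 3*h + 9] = -8*h^3 - 6*h^2 + 2*h - 3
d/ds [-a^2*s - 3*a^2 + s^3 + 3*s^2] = -a^2 + 3*s^2 + 6*s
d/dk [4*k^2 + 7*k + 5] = 8*k + 7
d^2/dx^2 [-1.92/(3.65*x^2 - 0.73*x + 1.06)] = (51.1584*x^2 - 10.23168*x - 1.92*(7.3*x - 0.73)*(14.6*x - 1.46) + 14.85696)/(3.65*x^2 - 0.73*x + 1.06)^3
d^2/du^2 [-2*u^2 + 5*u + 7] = -4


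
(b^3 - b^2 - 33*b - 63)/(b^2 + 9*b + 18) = (b^2 - 4*b - 21)/(b + 6)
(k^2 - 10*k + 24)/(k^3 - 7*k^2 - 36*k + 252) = (k - 4)/(k^2 - k - 42)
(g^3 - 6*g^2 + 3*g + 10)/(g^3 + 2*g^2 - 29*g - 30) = (g - 2)/(g + 6)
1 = 1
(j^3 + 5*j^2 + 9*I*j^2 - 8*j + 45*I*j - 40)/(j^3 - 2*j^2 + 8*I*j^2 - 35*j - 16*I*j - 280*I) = (j + I)/(j - 7)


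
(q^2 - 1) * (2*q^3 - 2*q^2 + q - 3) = 2*q^5 - 2*q^4 - q^3 - q^2 - q + 3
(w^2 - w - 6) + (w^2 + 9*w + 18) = 2*w^2 + 8*w + 12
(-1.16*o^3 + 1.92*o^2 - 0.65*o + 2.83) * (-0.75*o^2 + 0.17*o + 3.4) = 0.87*o^5 - 1.6372*o^4 - 3.1301*o^3 + 4.295*o^2 - 1.7289*o + 9.622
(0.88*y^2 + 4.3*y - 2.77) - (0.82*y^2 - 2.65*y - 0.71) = 0.0600000000000001*y^2 + 6.95*y - 2.06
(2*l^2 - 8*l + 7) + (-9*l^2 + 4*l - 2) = -7*l^2 - 4*l + 5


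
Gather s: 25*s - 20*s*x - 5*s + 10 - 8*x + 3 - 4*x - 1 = s*(20 - 20*x) - 12*x + 12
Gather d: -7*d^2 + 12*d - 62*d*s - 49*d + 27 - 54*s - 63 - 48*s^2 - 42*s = -7*d^2 + d*(-62*s - 37) - 48*s^2 - 96*s - 36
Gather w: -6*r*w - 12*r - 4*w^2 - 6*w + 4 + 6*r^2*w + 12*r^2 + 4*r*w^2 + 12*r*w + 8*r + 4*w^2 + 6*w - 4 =12*r^2 + 4*r*w^2 - 4*r + w*(6*r^2 + 6*r)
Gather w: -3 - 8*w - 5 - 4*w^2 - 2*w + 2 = -4*w^2 - 10*w - 6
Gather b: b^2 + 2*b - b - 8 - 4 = b^2 + b - 12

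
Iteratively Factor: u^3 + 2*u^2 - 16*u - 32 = (u + 4)*(u^2 - 2*u - 8) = (u - 4)*(u + 4)*(u + 2)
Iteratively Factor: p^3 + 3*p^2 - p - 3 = (p + 3)*(p^2 - 1) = (p + 1)*(p + 3)*(p - 1)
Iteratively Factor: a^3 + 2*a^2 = (a)*(a^2 + 2*a) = a^2*(a + 2)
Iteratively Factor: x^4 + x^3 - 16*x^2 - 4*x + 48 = (x - 2)*(x^3 + 3*x^2 - 10*x - 24) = (x - 2)*(x + 2)*(x^2 + x - 12) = (x - 2)*(x + 2)*(x + 4)*(x - 3)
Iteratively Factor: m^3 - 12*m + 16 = (m + 4)*(m^2 - 4*m + 4) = (m - 2)*(m + 4)*(m - 2)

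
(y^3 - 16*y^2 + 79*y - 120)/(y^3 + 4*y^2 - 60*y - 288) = (y^2 - 8*y + 15)/(y^2 + 12*y + 36)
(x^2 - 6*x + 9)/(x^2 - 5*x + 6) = (x - 3)/(x - 2)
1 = 1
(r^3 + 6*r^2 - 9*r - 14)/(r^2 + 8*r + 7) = r - 2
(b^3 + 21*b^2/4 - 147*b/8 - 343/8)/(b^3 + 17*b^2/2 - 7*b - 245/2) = (b + 7/4)/(b + 5)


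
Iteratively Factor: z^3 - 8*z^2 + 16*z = (z)*(z^2 - 8*z + 16) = z*(z - 4)*(z - 4)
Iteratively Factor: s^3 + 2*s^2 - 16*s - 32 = (s - 4)*(s^2 + 6*s + 8) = (s - 4)*(s + 2)*(s + 4)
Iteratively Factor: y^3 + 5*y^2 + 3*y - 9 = (y + 3)*(y^2 + 2*y - 3) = (y + 3)^2*(y - 1)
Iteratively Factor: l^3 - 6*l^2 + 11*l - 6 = (l - 1)*(l^2 - 5*l + 6) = (l - 2)*(l - 1)*(l - 3)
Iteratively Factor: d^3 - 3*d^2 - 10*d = (d - 5)*(d^2 + 2*d) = (d - 5)*(d + 2)*(d)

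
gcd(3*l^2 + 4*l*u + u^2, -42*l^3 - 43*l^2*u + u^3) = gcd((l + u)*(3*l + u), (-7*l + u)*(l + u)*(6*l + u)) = l + u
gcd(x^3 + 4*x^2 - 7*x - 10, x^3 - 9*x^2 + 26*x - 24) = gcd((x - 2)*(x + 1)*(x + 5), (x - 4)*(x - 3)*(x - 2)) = x - 2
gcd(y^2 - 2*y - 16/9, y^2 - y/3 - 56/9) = y - 8/3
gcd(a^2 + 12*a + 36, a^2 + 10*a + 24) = a + 6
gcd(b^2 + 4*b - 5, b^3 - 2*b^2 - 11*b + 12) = b - 1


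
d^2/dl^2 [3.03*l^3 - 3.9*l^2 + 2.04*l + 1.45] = 18.18*l - 7.8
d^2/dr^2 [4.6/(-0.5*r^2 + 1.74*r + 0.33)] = 4.6*(-0.5*r^2 + 1.74*r + (1.0*r - 1.74)*(2.0*r - 3.48) + 0.33)/(-0.5*r^2 + 1.74*r + 0.33)^3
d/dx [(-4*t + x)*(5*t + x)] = t + 2*x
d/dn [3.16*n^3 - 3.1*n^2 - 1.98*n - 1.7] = 9.48*n^2 - 6.2*n - 1.98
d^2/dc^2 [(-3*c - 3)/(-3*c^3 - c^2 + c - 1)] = 6*(27*c^2 - 18*c + 1)/(27*c^6 - 54*c^5 + 63*c^4 - 44*c^3 + 21*c^2 - 6*c + 1)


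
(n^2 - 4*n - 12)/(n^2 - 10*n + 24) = (n + 2)/(n - 4)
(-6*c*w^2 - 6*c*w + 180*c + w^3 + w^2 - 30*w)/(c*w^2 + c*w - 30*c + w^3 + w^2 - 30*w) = (-6*c + w)/(c + w)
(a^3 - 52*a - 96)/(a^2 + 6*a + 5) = (a^3 - 52*a - 96)/(a^2 + 6*a + 5)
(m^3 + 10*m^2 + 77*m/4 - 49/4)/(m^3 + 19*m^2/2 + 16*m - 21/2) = (m + 7/2)/(m + 3)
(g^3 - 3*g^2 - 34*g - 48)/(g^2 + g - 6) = (g^2 - 6*g - 16)/(g - 2)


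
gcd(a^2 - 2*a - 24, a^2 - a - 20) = a + 4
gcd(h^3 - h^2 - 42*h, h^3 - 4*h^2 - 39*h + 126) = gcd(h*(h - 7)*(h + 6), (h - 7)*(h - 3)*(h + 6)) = h^2 - h - 42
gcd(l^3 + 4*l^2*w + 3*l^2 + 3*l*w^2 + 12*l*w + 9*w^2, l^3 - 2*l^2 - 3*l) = 1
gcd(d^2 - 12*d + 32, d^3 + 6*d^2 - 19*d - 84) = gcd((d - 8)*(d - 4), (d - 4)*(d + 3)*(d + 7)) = d - 4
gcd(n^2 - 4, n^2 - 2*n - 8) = n + 2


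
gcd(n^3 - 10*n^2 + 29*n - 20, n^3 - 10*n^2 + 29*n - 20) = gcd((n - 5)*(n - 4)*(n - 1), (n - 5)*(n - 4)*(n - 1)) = n^3 - 10*n^2 + 29*n - 20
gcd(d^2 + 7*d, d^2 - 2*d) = d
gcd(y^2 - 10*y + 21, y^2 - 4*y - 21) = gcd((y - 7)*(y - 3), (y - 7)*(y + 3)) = y - 7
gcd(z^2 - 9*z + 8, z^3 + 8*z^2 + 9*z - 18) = z - 1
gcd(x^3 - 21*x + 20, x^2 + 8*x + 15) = x + 5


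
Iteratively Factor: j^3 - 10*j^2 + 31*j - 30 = (j - 3)*(j^2 - 7*j + 10) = (j - 5)*(j - 3)*(j - 2)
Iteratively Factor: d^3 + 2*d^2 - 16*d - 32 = (d - 4)*(d^2 + 6*d + 8) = (d - 4)*(d + 4)*(d + 2)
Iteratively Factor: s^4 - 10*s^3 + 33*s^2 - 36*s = (s - 3)*(s^3 - 7*s^2 + 12*s) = (s - 4)*(s - 3)*(s^2 - 3*s) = s*(s - 4)*(s - 3)*(s - 3)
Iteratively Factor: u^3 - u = (u)*(u^2 - 1) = u*(u + 1)*(u - 1)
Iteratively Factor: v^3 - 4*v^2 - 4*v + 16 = (v - 2)*(v^2 - 2*v - 8) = (v - 4)*(v - 2)*(v + 2)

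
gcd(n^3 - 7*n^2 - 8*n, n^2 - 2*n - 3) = n + 1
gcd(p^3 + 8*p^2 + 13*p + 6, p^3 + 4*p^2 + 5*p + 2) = p^2 + 2*p + 1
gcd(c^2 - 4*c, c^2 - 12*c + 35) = 1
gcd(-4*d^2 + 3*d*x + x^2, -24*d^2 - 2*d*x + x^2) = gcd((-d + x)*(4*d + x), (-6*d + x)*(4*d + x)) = 4*d + x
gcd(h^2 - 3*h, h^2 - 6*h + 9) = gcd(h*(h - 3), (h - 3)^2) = h - 3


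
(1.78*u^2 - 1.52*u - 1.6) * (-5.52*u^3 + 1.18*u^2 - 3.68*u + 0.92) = -9.8256*u^5 + 10.4908*u^4 + 0.487999999999998*u^3 + 5.3432*u^2 + 4.4896*u - 1.472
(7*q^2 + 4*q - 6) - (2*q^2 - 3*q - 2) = 5*q^2 + 7*q - 4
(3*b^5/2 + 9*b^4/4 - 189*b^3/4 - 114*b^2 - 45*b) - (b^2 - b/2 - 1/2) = 3*b^5/2 + 9*b^4/4 - 189*b^3/4 - 115*b^2 - 89*b/2 + 1/2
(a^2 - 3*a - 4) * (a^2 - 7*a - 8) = a^4 - 10*a^3 + 9*a^2 + 52*a + 32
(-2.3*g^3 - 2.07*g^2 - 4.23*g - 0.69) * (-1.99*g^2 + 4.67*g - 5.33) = 4.577*g^5 - 6.6217*g^4 + 11.0098*g^3 - 7.3479*g^2 + 19.3236*g + 3.6777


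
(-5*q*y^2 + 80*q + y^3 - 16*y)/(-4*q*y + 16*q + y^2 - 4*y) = (-5*q*y - 20*q + y^2 + 4*y)/(-4*q + y)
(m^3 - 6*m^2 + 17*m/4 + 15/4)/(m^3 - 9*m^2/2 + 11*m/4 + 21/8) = 2*(m - 5)/(2*m - 7)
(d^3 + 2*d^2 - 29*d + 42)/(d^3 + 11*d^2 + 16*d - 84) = (d - 3)/(d + 6)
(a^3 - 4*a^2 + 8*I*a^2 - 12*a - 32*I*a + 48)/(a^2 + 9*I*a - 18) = (a^2 + 2*a*(-2 + I) - 8*I)/(a + 3*I)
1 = 1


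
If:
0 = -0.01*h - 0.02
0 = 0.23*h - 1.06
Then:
No Solution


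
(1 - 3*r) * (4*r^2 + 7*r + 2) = -12*r^3 - 17*r^2 + r + 2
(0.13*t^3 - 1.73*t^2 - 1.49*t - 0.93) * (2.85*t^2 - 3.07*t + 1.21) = 0.3705*t^5 - 5.3296*t^4 + 1.2219*t^3 - 0.1695*t^2 + 1.0522*t - 1.1253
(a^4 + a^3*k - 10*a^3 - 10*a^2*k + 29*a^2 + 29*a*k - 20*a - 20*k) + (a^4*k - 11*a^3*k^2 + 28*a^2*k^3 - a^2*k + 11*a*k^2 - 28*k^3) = a^4*k + a^4 - 11*a^3*k^2 + a^3*k - 10*a^3 + 28*a^2*k^3 - 11*a^2*k + 29*a^2 + 11*a*k^2 + 29*a*k - 20*a - 28*k^3 - 20*k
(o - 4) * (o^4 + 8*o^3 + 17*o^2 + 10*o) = o^5 + 4*o^4 - 15*o^3 - 58*o^2 - 40*o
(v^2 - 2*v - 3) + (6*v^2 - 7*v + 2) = 7*v^2 - 9*v - 1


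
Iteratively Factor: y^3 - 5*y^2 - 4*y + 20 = (y + 2)*(y^2 - 7*y + 10) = (y - 5)*(y + 2)*(y - 2)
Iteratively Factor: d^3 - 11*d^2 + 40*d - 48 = (d - 4)*(d^2 - 7*d + 12) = (d - 4)^2*(d - 3)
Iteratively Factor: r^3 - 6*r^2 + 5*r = (r - 1)*(r^2 - 5*r) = r*(r - 1)*(r - 5)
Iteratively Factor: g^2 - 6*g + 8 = (g - 4)*(g - 2)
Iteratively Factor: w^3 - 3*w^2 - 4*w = (w + 1)*(w^2 - 4*w) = (w - 4)*(w + 1)*(w)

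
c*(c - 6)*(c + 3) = c^3 - 3*c^2 - 18*c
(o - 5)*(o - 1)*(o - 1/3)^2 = o^4 - 20*o^3/3 + 82*o^2/9 - 4*o + 5/9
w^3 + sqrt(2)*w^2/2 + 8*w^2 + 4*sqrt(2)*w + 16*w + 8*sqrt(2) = (w + 4)^2*(w + sqrt(2)/2)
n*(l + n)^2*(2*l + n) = 2*l^3*n + 5*l^2*n^2 + 4*l*n^3 + n^4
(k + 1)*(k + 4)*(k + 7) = k^3 + 12*k^2 + 39*k + 28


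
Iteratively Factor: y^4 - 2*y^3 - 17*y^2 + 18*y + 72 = (y - 3)*(y^3 + y^2 - 14*y - 24) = (y - 3)*(y + 2)*(y^2 - y - 12) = (y - 3)*(y + 2)*(y + 3)*(y - 4)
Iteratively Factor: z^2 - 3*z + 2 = (z - 1)*(z - 2)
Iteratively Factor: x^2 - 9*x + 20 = (x - 4)*(x - 5)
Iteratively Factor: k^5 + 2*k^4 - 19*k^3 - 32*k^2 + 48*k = (k)*(k^4 + 2*k^3 - 19*k^2 - 32*k + 48) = k*(k + 4)*(k^3 - 2*k^2 - 11*k + 12) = k*(k + 3)*(k + 4)*(k^2 - 5*k + 4) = k*(k - 4)*(k + 3)*(k + 4)*(k - 1)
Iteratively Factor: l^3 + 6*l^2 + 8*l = (l)*(l^2 + 6*l + 8) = l*(l + 2)*(l + 4)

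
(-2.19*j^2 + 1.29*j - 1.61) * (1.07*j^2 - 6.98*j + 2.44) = -2.3433*j^4 + 16.6665*j^3 - 16.0705*j^2 + 14.3854*j - 3.9284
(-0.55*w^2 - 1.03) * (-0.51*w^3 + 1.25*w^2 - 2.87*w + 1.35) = 0.2805*w^5 - 0.6875*w^4 + 2.1038*w^3 - 2.03*w^2 + 2.9561*w - 1.3905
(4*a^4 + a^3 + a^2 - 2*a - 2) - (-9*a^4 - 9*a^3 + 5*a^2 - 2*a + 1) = 13*a^4 + 10*a^3 - 4*a^2 - 3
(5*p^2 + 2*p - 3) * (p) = 5*p^3 + 2*p^2 - 3*p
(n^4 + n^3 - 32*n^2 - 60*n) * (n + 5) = n^5 + 6*n^4 - 27*n^3 - 220*n^2 - 300*n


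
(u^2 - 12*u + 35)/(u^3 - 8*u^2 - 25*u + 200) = (u - 7)/(u^2 - 3*u - 40)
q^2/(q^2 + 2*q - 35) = q^2/(q^2 + 2*q - 35)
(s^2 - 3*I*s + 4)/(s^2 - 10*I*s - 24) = (s + I)/(s - 6*I)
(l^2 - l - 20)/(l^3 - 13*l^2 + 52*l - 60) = (l + 4)/(l^2 - 8*l + 12)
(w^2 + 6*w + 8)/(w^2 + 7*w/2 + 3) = 2*(w + 4)/(2*w + 3)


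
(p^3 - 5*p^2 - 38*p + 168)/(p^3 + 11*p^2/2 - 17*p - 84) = 2*(p - 7)/(2*p + 7)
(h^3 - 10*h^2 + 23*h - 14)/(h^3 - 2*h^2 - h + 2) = (h - 7)/(h + 1)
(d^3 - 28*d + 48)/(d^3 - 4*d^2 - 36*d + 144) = (d - 2)/(d - 6)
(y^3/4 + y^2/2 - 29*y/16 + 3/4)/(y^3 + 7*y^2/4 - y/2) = (y^3 + 2*y^2 - 29*y/4 + 3)/(y*(4*y^2 + 7*y - 2))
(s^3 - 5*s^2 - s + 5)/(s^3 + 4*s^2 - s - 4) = (s - 5)/(s + 4)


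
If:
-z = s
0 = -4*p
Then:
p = 0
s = -z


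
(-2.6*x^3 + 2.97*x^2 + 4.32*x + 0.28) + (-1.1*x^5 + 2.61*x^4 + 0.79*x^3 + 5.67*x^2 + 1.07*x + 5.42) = -1.1*x^5 + 2.61*x^4 - 1.81*x^3 + 8.64*x^2 + 5.39*x + 5.7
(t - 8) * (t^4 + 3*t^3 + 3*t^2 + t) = t^5 - 5*t^4 - 21*t^3 - 23*t^2 - 8*t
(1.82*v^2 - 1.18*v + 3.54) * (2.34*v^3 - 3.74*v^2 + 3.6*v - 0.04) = 4.2588*v^5 - 9.568*v^4 + 19.2488*v^3 - 17.5604*v^2 + 12.7912*v - 0.1416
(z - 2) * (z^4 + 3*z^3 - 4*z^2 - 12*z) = z^5 + z^4 - 10*z^3 - 4*z^2 + 24*z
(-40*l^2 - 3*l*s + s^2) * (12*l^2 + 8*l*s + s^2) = -480*l^4 - 356*l^3*s - 52*l^2*s^2 + 5*l*s^3 + s^4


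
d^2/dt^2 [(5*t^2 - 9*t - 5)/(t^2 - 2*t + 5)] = 2*(t^3 - 90*t^2 + 165*t + 40)/(t^6 - 6*t^5 + 27*t^4 - 68*t^3 + 135*t^2 - 150*t + 125)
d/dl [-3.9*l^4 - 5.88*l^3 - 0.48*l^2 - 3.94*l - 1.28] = -15.6*l^3 - 17.64*l^2 - 0.96*l - 3.94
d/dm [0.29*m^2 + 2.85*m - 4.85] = 0.58*m + 2.85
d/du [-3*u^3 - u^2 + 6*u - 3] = -9*u^2 - 2*u + 6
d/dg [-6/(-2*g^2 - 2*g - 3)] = 12*(-2*g - 1)/(2*g^2 + 2*g + 3)^2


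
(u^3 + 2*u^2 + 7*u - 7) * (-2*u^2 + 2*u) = -2*u^5 - 2*u^4 - 10*u^3 + 28*u^2 - 14*u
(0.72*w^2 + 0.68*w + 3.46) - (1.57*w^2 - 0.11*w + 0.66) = -0.85*w^2 + 0.79*w + 2.8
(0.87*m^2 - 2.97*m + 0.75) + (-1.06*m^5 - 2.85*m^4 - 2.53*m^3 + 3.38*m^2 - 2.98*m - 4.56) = -1.06*m^5 - 2.85*m^4 - 2.53*m^3 + 4.25*m^2 - 5.95*m - 3.81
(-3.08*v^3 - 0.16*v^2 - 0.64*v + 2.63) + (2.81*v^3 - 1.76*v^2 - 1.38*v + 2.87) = -0.27*v^3 - 1.92*v^2 - 2.02*v + 5.5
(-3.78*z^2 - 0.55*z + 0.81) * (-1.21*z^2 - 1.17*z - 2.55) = 4.5738*z^4 + 5.0881*z^3 + 9.3024*z^2 + 0.4548*z - 2.0655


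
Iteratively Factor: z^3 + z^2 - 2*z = (z)*(z^2 + z - 2) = z*(z - 1)*(z + 2)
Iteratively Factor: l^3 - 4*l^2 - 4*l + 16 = (l + 2)*(l^2 - 6*l + 8) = (l - 4)*(l + 2)*(l - 2)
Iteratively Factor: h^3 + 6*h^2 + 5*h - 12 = (h + 4)*(h^2 + 2*h - 3) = (h + 3)*(h + 4)*(h - 1)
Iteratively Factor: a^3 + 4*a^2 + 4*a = (a + 2)*(a^2 + 2*a) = (a + 2)^2*(a)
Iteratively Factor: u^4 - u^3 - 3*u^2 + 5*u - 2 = (u - 1)*(u^3 - 3*u + 2) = (u - 1)^2*(u^2 + u - 2) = (u - 1)^2*(u + 2)*(u - 1)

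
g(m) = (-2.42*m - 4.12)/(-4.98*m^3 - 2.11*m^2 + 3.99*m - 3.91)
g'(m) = (-2.42*m - 4.12)*(14.94*m^2 + 4.22*m - 3.99)/(-4.98*m^3 - 2.11*m^2 + 3.99*m - 3.91)^2 - 2.42/(-4.98*m^3 - 2.11*m^2 + 3.99*m - 3.91)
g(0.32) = 1.62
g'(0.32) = 1.40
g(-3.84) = 0.02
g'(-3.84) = 0.01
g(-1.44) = -0.76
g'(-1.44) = -21.74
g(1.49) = 0.40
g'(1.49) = -0.62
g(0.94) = 1.04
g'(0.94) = -1.83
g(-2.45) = 0.04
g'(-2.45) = 0.01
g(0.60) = 1.66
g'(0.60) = -1.22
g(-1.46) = -0.46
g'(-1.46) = -9.86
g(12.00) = 0.00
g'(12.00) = -0.00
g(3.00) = 0.08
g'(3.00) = -0.06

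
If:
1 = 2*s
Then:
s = 1/2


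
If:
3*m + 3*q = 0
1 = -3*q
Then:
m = 1/3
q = -1/3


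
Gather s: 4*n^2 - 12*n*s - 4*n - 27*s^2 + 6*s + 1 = 4*n^2 - 4*n - 27*s^2 + s*(6 - 12*n) + 1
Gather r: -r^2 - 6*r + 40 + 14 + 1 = -r^2 - 6*r + 55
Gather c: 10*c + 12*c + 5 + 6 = 22*c + 11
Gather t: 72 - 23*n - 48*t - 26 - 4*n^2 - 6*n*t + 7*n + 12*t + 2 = -4*n^2 - 16*n + t*(-6*n - 36) + 48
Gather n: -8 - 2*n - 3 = -2*n - 11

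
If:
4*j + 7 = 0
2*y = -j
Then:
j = -7/4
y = 7/8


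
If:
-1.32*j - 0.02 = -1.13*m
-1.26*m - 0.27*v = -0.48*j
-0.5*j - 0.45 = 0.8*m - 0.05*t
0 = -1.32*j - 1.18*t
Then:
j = -0.31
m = -0.35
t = 0.35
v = 1.06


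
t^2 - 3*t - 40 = (t - 8)*(t + 5)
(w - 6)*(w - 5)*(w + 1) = w^3 - 10*w^2 + 19*w + 30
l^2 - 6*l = l*(l - 6)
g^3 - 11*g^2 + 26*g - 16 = (g - 8)*(g - 2)*(g - 1)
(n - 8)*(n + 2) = n^2 - 6*n - 16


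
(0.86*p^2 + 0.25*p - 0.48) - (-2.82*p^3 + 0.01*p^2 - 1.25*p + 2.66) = 2.82*p^3 + 0.85*p^2 + 1.5*p - 3.14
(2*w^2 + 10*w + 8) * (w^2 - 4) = 2*w^4 + 10*w^3 - 40*w - 32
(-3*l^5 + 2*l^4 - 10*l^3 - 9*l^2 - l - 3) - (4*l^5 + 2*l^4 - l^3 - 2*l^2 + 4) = -7*l^5 - 9*l^3 - 7*l^2 - l - 7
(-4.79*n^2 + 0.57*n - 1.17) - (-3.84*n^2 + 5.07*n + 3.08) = -0.95*n^2 - 4.5*n - 4.25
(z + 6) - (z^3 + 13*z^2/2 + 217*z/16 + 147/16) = -z^3 - 13*z^2/2 - 201*z/16 - 51/16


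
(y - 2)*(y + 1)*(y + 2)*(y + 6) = y^4 + 7*y^3 + 2*y^2 - 28*y - 24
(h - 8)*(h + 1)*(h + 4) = h^3 - 3*h^2 - 36*h - 32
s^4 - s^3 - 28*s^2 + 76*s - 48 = (s - 4)*(s - 2)*(s - 1)*(s + 6)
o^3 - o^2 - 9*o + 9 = (o - 3)*(o - 1)*(o + 3)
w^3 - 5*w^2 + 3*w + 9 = (w - 3)^2*(w + 1)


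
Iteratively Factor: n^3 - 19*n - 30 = (n + 3)*(n^2 - 3*n - 10) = (n + 2)*(n + 3)*(n - 5)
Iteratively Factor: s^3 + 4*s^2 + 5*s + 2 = (s + 1)*(s^2 + 3*s + 2) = (s + 1)*(s + 2)*(s + 1)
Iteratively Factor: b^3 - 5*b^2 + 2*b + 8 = (b + 1)*(b^2 - 6*b + 8) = (b - 2)*(b + 1)*(b - 4)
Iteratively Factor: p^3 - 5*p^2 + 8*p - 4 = (p - 1)*(p^2 - 4*p + 4) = (p - 2)*(p - 1)*(p - 2)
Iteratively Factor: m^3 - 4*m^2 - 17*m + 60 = (m + 4)*(m^2 - 8*m + 15) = (m - 3)*(m + 4)*(m - 5)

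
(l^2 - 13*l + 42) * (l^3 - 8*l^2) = l^5 - 21*l^4 + 146*l^3 - 336*l^2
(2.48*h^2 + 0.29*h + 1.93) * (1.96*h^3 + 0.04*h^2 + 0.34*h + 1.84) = 4.8608*h^5 + 0.6676*h^4 + 4.6376*h^3 + 4.739*h^2 + 1.1898*h + 3.5512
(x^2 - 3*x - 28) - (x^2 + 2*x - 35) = 7 - 5*x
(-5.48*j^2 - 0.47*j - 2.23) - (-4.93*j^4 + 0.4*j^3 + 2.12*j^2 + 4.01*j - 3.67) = 4.93*j^4 - 0.4*j^3 - 7.6*j^2 - 4.48*j + 1.44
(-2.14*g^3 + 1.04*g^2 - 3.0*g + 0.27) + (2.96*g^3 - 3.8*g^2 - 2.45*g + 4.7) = 0.82*g^3 - 2.76*g^2 - 5.45*g + 4.97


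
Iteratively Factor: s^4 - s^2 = (s + 1)*(s^3 - s^2) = (s - 1)*(s + 1)*(s^2) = s*(s - 1)*(s + 1)*(s)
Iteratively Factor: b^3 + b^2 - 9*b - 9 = (b - 3)*(b^2 + 4*b + 3) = (b - 3)*(b + 3)*(b + 1)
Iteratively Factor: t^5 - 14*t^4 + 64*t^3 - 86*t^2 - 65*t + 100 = (t - 5)*(t^4 - 9*t^3 + 19*t^2 + 9*t - 20) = (t - 5)*(t - 4)*(t^3 - 5*t^2 - t + 5) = (t - 5)*(t - 4)*(t + 1)*(t^2 - 6*t + 5) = (t - 5)*(t - 4)*(t - 1)*(t + 1)*(t - 5)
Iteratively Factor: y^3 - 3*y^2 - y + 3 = (y + 1)*(y^2 - 4*y + 3) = (y - 3)*(y + 1)*(y - 1)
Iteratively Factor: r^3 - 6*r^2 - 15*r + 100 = (r - 5)*(r^2 - r - 20) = (r - 5)*(r + 4)*(r - 5)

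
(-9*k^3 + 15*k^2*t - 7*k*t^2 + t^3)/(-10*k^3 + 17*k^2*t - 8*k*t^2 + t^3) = (9*k^2 - 6*k*t + t^2)/(10*k^2 - 7*k*t + t^2)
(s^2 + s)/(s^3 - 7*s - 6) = s/(s^2 - s - 6)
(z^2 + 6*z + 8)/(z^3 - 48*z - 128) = (z + 2)/(z^2 - 4*z - 32)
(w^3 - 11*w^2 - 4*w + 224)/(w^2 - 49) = (w^2 - 4*w - 32)/(w + 7)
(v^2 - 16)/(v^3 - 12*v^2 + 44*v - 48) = (v + 4)/(v^2 - 8*v + 12)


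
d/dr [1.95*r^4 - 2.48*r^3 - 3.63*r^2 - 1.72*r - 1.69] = 7.8*r^3 - 7.44*r^2 - 7.26*r - 1.72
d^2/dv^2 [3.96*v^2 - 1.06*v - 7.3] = 7.92000000000000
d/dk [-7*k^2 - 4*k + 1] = -14*k - 4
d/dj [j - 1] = 1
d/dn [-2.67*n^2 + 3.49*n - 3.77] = 3.49 - 5.34*n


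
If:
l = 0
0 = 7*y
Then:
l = 0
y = 0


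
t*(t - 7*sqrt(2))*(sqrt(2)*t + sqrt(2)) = sqrt(2)*t^3 - 14*t^2 + sqrt(2)*t^2 - 14*t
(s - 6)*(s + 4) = s^2 - 2*s - 24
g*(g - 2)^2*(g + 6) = g^4 + 2*g^3 - 20*g^2 + 24*g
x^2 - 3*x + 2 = (x - 2)*(x - 1)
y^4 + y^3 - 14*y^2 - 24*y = y*(y - 4)*(y + 2)*(y + 3)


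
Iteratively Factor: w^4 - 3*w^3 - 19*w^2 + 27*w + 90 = (w + 2)*(w^3 - 5*w^2 - 9*w + 45) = (w + 2)*(w + 3)*(w^2 - 8*w + 15) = (w - 3)*(w + 2)*(w + 3)*(w - 5)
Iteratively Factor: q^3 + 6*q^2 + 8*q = (q + 4)*(q^2 + 2*q) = q*(q + 4)*(q + 2)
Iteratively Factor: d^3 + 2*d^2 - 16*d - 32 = (d - 4)*(d^2 + 6*d + 8) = (d - 4)*(d + 4)*(d + 2)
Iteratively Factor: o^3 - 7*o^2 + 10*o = (o)*(o^2 - 7*o + 10) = o*(o - 5)*(o - 2)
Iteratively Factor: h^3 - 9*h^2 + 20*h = (h)*(h^2 - 9*h + 20) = h*(h - 4)*(h - 5)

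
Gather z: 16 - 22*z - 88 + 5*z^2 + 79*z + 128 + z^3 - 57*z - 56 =z^3 + 5*z^2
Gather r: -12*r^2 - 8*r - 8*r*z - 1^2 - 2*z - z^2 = -12*r^2 + r*(-8*z - 8) - z^2 - 2*z - 1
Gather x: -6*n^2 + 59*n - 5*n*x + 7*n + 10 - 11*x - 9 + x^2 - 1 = -6*n^2 + 66*n + x^2 + x*(-5*n - 11)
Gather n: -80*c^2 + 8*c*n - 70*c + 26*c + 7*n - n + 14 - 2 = -80*c^2 - 44*c + n*(8*c + 6) + 12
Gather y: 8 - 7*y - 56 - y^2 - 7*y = -y^2 - 14*y - 48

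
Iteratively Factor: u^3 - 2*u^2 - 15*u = (u + 3)*(u^2 - 5*u) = (u - 5)*(u + 3)*(u)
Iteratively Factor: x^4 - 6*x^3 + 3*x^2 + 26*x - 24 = (x - 3)*(x^3 - 3*x^2 - 6*x + 8) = (x - 3)*(x + 2)*(x^2 - 5*x + 4) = (x - 3)*(x - 1)*(x + 2)*(x - 4)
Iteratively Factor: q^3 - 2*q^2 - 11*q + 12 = (q - 1)*(q^2 - q - 12) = (q - 4)*(q - 1)*(q + 3)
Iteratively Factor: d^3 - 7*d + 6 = (d + 3)*(d^2 - 3*d + 2) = (d - 1)*(d + 3)*(d - 2)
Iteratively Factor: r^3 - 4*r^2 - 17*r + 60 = (r - 5)*(r^2 + r - 12) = (r - 5)*(r + 4)*(r - 3)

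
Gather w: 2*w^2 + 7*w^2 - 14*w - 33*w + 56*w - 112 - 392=9*w^2 + 9*w - 504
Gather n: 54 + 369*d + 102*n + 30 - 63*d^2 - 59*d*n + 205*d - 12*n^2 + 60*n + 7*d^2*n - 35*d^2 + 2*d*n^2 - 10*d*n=-98*d^2 + 574*d + n^2*(2*d - 12) + n*(7*d^2 - 69*d + 162) + 84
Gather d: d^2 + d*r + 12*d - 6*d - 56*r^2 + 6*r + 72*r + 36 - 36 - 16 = d^2 + d*(r + 6) - 56*r^2 + 78*r - 16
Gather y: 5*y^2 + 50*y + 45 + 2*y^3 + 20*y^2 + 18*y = 2*y^3 + 25*y^2 + 68*y + 45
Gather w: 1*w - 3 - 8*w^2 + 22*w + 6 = -8*w^2 + 23*w + 3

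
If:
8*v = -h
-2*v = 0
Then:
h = 0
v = 0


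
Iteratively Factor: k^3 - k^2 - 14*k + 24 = (k - 2)*(k^2 + k - 12) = (k - 2)*(k + 4)*(k - 3)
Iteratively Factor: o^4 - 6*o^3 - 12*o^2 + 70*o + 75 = (o - 5)*(o^3 - o^2 - 17*o - 15) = (o - 5)^2*(o^2 + 4*o + 3) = (o - 5)^2*(o + 3)*(o + 1)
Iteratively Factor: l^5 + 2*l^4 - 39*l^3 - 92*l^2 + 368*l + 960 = (l - 5)*(l^4 + 7*l^3 - 4*l^2 - 112*l - 192) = (l - 5)*(l + 3)*(l^3 + 4*l^2 - 16*l - 64) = (l - 5)*(l + 3)*(l + 4)*(l^2 - 16) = (l - 5)*(l - 4)*(l + 3)*(l + 4)*(l + 4)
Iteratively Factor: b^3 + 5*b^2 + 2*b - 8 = (b + 2)*(b^2 + 3*b - 4) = (b + 2)*(b + 4)*(b - 1)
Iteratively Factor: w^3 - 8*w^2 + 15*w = (w - 5)*(w^2 - 3*w) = (w - 5)*(w - 3)*(w)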